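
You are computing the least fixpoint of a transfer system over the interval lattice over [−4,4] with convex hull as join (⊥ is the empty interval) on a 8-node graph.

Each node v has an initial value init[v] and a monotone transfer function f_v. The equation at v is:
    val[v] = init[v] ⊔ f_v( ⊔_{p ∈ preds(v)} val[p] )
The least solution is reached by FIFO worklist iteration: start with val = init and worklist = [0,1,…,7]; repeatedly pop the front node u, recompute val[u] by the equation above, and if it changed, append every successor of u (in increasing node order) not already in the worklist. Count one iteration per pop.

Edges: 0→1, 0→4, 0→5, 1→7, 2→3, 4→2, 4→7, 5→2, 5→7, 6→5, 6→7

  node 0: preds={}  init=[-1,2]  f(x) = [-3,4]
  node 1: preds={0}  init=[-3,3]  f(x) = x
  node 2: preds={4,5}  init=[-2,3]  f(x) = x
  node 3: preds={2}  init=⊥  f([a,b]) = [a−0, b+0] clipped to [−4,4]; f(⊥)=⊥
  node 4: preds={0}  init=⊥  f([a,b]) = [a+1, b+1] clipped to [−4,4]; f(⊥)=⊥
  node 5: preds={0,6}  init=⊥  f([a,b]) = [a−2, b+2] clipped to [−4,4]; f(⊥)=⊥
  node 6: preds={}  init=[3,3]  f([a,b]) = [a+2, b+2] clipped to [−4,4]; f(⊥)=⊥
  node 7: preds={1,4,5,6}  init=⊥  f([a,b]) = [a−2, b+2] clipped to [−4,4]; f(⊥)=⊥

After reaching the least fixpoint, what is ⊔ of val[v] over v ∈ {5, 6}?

[-4,4]

Worklist (10 pops):
  #1 pop 0: in=⊥ → [-3,4] (was [-1,2]); enqueue []
  #2 pop 1: in=[-3,4] → [-3,4] (was [-3,3]); enqueue []
  #3 pop 2: in=⊥ → [-2,3] (no change)
  #4 pop 3: in=[-2,3] → [-2,3] (was ⊥); enqueue []
  #5 pop 4: in=[-3,4] → [-2,4] (was ⊥); enqueue [2]
  #6 pop 5: in=[-3,4] → [-4,4] (was ⊥); enqueue []
  #7 pop 6: in=⊥ → [3,3] (no change)
  #8 pop 7: in=[-4,4] → [-4,4] (was ⊥); enqueue []
  #9 pop 2: in=[-4,4] → [-4,4] (was [-2,3]); enqueue [3]
  #10 pop 3: in=[-4,4] → [-4,4] (was [-2,3]); enqueue []

Fixpoint:
  val[0] = [-3,4]
  val[1] = [-3,4]
  val[2] = [-4,4]
  val[3] = [-4,4]
  val[4] = [-2,4]
  val[5] = [-4,4]
  val[6] = [3,3]
  val[7] = [-4,4]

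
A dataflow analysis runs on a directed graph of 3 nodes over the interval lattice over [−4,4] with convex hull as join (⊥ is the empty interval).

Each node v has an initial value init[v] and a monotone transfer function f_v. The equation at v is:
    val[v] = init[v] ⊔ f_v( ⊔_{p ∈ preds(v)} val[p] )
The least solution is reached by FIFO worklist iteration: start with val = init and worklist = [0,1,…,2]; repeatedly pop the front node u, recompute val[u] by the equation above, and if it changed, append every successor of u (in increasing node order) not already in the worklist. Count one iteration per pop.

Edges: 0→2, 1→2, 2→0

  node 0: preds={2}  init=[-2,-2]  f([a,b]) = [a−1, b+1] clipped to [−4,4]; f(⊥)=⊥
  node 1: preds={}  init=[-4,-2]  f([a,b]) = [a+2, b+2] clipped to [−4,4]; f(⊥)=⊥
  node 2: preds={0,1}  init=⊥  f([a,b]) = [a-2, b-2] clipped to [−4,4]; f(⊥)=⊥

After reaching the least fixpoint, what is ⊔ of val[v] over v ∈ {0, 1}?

[-4,-2]

Iteration log — 5 steps:
  step 1. node 0  ⊔preds=⊥  new=[-2,-2]  stable
  step 2. node 1  ⊔preds=⊥  new=[-4,-2]  stable
  step 3. node 2  ⊔preds=[-4,-2]  new=[-4,-4]  old=⊥  +wl: 0
  step 4. node 0  ⊔preds=[-4,-4]  new=[-4,-2]  old=[-2,-2]  +wl: 2
  step 5. node 2  ⊔preds=[-4,-2]  new=[-4,-4]  stable

Least fixpoint reached:
  node 0: [-4,-2]
  node 1: [-4,-2]
  node 2: [-4,-4]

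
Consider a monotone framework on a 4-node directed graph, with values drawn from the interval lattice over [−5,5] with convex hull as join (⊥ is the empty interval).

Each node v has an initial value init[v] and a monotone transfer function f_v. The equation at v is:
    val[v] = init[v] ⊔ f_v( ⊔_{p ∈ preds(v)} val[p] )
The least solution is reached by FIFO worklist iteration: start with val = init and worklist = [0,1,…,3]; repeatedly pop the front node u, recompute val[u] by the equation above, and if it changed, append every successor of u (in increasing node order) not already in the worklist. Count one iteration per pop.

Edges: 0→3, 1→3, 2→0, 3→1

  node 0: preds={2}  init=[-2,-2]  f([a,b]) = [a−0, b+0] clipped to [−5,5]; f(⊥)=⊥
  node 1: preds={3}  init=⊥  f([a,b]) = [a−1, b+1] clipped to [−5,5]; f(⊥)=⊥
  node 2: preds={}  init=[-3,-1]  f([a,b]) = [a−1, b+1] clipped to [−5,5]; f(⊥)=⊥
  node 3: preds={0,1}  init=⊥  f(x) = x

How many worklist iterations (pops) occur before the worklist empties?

17

Iteration log — 17 steps:
  step 1. node 0  ⊔preds=[-3,-1]  new=[-3,-1]  old=[-2,-2]  +wl: 
  step 2. node 1  ⊔preds=⊥  new=⊥  stable
  step 3. node 2  ⊔preds=⊥  new=[-3,-1]  stable
  step 4. node 3  ⊔preds=[-3,-1]  new=[-3,-1]  old=⊥  +wl: 1
  step 5. node 1  ⊔preds=[-3,-1]  new=[-4,0]  old=⊥  +wl: 3
  step 6. node 3  ⊔preds=[-4,0]  new=[-4,0]  old=[-3,-1]  +wl: 1
  step 7. node 1  ⊔preds=[-4,0]  new=[-5,1]  old=[-4,0]  +wl: 3
  step 8. node 3  ⊔preds=[-5,1]  new=[-5,1]  old=[-4,0]  +wl: 1
  step 9. node 1  ⊔preds=[-5,1]  new=[-5,2]  old=[-5,1]  +wl: 3
  step 10. node 3  ⊔preds=[-5,2]  new=[-5,2]  old=[-5,1]  +wl: 1
  step 11. node 1  ⊔preds=[-5,2]  new=[-5,3]  old=[-5,2]  +wl: 3
  step 12. node 3  ⊔preds=[-5,3]  new=[-5,3]  old=[-5,2]  +wl: 1
  step 13. node 1  ⊔preds=[-5,3]  new=[-5,4]  old=[-5,3]  +wl: 3
  step 14. node 3  ⊔preds=[-5,4]  new=[-5,4]  old=[-5,3]  +wl: 1
  step 15. node 1  ⊔preds=[-5,4]  new=[-5,5]  old=[-5,4]  +wl: 3
  step 16. node 3  ⊔preds=[-5,5]  new=[-5,5]  old=[-5,4]  +wl: 1
  step 17. node 1  ⊔preds=[-5,5]  new=[-5,5]  stable

Least fixpoint reached:
  node 0: [-3,-1]
  node 1: [-5,5]
  node 2: [-3,-1]
  node 3: [-5,5]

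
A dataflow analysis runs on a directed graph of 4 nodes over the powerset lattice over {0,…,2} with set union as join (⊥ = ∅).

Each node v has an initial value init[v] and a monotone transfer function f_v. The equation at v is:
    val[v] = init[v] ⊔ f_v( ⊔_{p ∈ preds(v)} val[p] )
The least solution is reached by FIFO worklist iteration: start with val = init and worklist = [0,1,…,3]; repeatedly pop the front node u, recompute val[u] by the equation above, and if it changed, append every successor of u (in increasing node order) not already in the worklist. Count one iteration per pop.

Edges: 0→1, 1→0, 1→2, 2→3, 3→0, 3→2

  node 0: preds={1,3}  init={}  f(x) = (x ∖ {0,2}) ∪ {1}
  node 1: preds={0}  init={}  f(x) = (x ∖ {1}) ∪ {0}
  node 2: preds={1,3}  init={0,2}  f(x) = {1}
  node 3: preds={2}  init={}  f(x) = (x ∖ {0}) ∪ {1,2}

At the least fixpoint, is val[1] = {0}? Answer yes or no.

Worklist (6 pops):
  #1 pop 0: in={} → {1} (was {}); enqueue []
  #2 pop 1: in={1} → {0} (was {}); enqueue [0]
  #3 pop 2: in={0} → {0,1,2} (was {0,2}); enqueue []
  #4 pop 3: in={0,1,2} → {1,2} (was {}); enqueue [2]
  #5 pop 0: in={0,1,2} → {1} (no change)
  #6 pop 2: in={0,1,2} → {0,1,2} (no change)

Fixpoint:
  val[0] = {1}
  val[1] = {0}
  val[2] = {0,1,2}
  val[3] = {1,2}

yes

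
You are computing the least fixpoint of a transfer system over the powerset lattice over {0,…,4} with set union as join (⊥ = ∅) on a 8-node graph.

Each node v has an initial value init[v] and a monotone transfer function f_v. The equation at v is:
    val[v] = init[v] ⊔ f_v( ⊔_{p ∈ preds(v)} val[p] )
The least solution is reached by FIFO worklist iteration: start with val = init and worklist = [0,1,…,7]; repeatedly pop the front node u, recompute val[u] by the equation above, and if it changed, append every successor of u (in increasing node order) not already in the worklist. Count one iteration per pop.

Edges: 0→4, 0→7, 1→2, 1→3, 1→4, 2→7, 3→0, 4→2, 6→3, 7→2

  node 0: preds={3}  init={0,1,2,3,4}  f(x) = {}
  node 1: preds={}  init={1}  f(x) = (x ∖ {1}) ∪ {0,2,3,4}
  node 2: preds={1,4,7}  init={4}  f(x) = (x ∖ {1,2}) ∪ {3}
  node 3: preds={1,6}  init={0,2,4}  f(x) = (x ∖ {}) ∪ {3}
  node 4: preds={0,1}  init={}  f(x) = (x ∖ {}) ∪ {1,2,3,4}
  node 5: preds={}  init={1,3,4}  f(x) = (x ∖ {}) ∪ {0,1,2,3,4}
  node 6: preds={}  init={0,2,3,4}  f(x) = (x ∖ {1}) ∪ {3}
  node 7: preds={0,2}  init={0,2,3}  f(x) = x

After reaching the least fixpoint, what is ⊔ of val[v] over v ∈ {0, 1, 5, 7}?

{0,1,2,3,4}

Iteration log — 10 steps:
  step 1. node 0  ⊔preds={0,2,4}  new={0,1,2,3,4}  stable
  step 2. node 1  ⊔preds={}  new={0,1,2,3,4}  old={1}  +wl: 
  step 3. node 2  ⊔preds={0,1,2,3,4}  new={0,3,4}  old={4}  +wl: 
  step 4. node 3  ⊔preds={0,1,2,3,4}  new={0,1,2,3,4}  old={0,2,4}  +wl: 0
  step 5. node 4  ⊔preds={0,1,2,3,4}  new={0,1,2,3,4}  old={}  +wl: 2
  step 6. node 5  ⊔preds={}  new={0,1,2,3,4}  old={1,3,4}  +wl: 
  step 7. node 6  ⊔preds={}  new={0,2,3,4}  stable
  step 8. node 7  ⊔preds={0,1,2,3,4}  new={0,1,2,3,4}  old={0,2,3}  +wl: 
  step 9. node 0  ⊔preds={0,1,2,3,4}  new={0,1,2,3,4}  stable
  step 10. node 2  ⊔preds={0,1,2,3,4}  new={0,3,4}  stable

Least fixpoint reached:
  node 0: {0,1,2,3,4}
  node 1: {0,1,2,3,4}
  node 2: {0,3,4}
  node 3: {0,1,2,3,4}
  node 4: {0,1,2,3,4}
  node 5: {0,1,2,3,4}
  node 6: {0,2,3,4}
  node 7: {0,1,2,3,4}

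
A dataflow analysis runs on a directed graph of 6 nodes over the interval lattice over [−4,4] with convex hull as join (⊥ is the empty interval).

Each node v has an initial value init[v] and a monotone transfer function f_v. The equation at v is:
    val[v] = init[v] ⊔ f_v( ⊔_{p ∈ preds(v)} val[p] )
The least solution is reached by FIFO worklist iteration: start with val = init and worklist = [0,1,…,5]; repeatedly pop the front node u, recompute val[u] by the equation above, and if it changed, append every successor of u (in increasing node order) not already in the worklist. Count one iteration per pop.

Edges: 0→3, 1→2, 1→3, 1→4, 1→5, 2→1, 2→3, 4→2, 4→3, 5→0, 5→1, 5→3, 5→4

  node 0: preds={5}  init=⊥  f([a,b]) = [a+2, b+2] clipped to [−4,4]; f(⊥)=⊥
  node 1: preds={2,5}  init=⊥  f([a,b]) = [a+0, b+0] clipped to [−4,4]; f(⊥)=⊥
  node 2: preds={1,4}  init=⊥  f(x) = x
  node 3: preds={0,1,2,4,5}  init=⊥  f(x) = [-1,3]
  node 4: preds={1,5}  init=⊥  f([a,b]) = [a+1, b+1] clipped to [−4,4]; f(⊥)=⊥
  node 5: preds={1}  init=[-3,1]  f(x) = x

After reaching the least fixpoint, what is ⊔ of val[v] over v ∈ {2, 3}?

Worklist (32 pops):
  #1 pop 0: in=[-3,1] → [-1,3] (was ⊥); enqueue []
  #2 pop 1: in=[-3,1] → [-3,1] (was ⊥); enqueue []
  #3 pop 2: in=[-3,1] → [-3,1] (was ⊥); enqueue [1]
  #4 pop 3: in=[-3,3] → [-1,3] (was ⊥); enqueue []
  #5 pop 4: in=[-3,1] → [-2,2] (was ⊥); enqueue [2,3]
  #6 pop 5: in=[-3,1] → [-3,1] (no change)
  #7 pop 1: in=[-3,1] → [-3,1] (no change)
  #8 pop 2: in=[-3,2] → [-3,2] (was [-3,1]); enqueue [1]
  #9 pop 3: in=[-3,3] → [-1,3] (no change)
  #10 pop 1: in=[-3,2] → [-3,2] (was [-3,1]); enqueue [2,3,4,5]
  #11 pop 2: in=[-3,2] → [-3,2] (no change)
  #12 pop 3: in=[-3,3] → [-1,3] (no change)
  #13 pop 4: in=[-3,2] → [-2,3] (was [-2,2]); enqueue [2,3]
  #14 pop 5: in=[-3,2] → [-3,2] (was [-3,1]); enqueue [0,1,4]
  #15 pop 2: in=[-3,3] → [-3,3] (was [-3,2]); enqueue []
  #16 pop 3: in=[-3,3] → [-1,3] (no change)
  #17 pop 0: in=[-3,2] → [-1,4] (was [-1,3]); enqueue [3]
  #18 pop 1: in=[-3,3] → [-3,3] (was [-3,2]); enqueue [2,5]
  #19 pop 4: in=[-3,3] → [-2,4] (was [-2,3]); enqueue []
  #20 pop 3: in=[-3,4] → [-1,3] (no change)
  #21 pop 2: in=[-3,4] → [-3,4] (was [-3,3]); enqueue [1,3]
  #22 pop 5: in=[-3,3] → [-3,3] (was [-3,2]); enqueue [0,4]
  #23 pop 1: in=[-3,4] → [-3,4] (was [-3,3]); enqueue [2,5]
  #24 pop 3: in=[-3,4] → [-1,3] (no change)
  #25 pop 0: in=[-3,3] → [-1,4] (no change)
  #26 pop 4: in=[-3,4] → [-2,4] (no change)
  #27 pop 2: in=[-3,4] → [-3,4] (no change)
  #28 pop 5: in=[-3,4] → [-3,4] (was [-3,3]); enqueue [0,1,3,4]
  #29 pop 0: in=[-3,4] → [-1,4] (no change)
  #30 pop 1: in=[-3,4] → [-3,4] (no change)
  #31 pop 3: in=[-3,4] → [-1,3] (no change)
  #32 pop 4: in=[-3,4] → [-2,4] (no change)

Fixpoint:
  val[0] = [-1,4]
  val[1] = [-3,4]
  val[2] = [-3,4]
  val[3] = [-1,3]
  val[4] = [-2,4]
  val[5] = [-3,4]

[-3,4]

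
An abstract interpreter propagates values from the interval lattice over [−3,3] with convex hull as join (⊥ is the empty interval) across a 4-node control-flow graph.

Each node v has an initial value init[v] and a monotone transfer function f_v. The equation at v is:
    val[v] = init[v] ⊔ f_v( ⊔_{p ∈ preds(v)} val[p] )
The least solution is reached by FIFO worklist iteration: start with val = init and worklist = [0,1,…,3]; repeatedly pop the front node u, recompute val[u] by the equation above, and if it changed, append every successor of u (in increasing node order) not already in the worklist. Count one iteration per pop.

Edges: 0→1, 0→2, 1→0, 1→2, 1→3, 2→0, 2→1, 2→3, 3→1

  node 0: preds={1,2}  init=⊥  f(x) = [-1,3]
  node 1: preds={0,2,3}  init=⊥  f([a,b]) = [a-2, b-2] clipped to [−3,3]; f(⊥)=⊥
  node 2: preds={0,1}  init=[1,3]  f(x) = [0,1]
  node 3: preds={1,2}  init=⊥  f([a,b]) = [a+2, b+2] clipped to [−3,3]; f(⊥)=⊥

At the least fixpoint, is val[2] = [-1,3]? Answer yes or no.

Iteration log — 6 steps:
  step 1. node 0  ⊔preds=[1,3]  new=[-1,3]  old=⊥  +wl: 
  step 2. node 1  ⊔preds=[-1,3]  new=[-3,1]  old=⊥  +wl: 0
  step 3. node 2  ⊔preds=[-3,3]  new=[0,3]  old=[1,3]  +wl: 1
  step 4. node 3  ⊔preds=[-3,3]  new=[-1,3]  old=⊥  +wl: 
  step 5. node 0  ⊔preds=[-3,3]  new=[-1,3]  stable
  step 6. node 1  ⊔preds=[-1,3]  new=[-3,1]  stable

Least fixpoint reached:
  node 0: [-1,3]
  node 1: [-3,1]
  node 2: [0,3]
  node 3: [-1,3]

no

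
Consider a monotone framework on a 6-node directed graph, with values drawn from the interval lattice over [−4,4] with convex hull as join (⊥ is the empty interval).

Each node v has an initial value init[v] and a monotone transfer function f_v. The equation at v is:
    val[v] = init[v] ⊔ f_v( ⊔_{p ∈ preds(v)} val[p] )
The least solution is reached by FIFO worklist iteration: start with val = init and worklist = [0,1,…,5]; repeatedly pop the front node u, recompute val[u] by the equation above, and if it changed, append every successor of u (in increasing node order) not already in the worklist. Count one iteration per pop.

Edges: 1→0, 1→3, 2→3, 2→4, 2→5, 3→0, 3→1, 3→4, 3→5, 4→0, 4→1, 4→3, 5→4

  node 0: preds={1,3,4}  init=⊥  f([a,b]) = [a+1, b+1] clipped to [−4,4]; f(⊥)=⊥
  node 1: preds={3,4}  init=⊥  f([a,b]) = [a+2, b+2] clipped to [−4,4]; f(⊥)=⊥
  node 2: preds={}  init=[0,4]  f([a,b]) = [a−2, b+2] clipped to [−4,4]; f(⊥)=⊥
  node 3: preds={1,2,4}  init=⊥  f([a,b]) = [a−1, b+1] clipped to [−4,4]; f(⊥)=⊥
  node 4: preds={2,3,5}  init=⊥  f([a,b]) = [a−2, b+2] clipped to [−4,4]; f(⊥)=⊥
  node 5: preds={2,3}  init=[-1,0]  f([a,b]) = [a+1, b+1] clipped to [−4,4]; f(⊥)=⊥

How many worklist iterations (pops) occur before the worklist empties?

Trace (16 dequeues):
  [1] u=0 | in ⊥ | out ⊥ | ==
  [2] u=1 | in ⊥ | out ⊥ | ==
  [3] u=2 | in ⊥ | out [0,4] | ==
  [4] u=3 | in [0,4] | out [-1,4] | prev ⊥ | push {0,1}
  [5] u=4 | in [-1,4] | out [-3,4] | prev ⊥ | push {3}
  [6] u=5 | in [-1,4] | out [-1,4] | prev [-1,0] | push {4}
  [7] u=0 | in [-3,4] | out [-2,4] | prev ⊥ | push {}
  [8] u=1 | in [-3,4] | out [-1,4] | prev ⊥ | push {0}
  [9] u=3 | in [-3,4] | out [-4,4] | prev [-1,4] | push {1,5}
  [10] u=4 | in [-4,4] | out [-4,4] | prev [-3,4] | push {3}
  [11] u=0 | in [-4,4] | out [-3,4] | prev [-2,4] | push {}
  [12] u=1 | in [-4,4] | out [-2,4] | prev [-1,4] | push {0}
  [13] u=5 | in [-4,4] | out [-3,4] | prev [-1,4] | push {4}
  [14] u=3 | in [-4,4] | out [-4,4] | ==
  [15] u=0 | in [-4,4] | out [-3,4] | ==
  [16] u=4 | in [-4,4] | out [-4,4] | ==

Converged values:
  [0] [-3,4]
  [1] [-2,4]
  [2] [0,4]
  [3] [-4,4]
  [4] [-4,4]
  [5] [-3,4]

16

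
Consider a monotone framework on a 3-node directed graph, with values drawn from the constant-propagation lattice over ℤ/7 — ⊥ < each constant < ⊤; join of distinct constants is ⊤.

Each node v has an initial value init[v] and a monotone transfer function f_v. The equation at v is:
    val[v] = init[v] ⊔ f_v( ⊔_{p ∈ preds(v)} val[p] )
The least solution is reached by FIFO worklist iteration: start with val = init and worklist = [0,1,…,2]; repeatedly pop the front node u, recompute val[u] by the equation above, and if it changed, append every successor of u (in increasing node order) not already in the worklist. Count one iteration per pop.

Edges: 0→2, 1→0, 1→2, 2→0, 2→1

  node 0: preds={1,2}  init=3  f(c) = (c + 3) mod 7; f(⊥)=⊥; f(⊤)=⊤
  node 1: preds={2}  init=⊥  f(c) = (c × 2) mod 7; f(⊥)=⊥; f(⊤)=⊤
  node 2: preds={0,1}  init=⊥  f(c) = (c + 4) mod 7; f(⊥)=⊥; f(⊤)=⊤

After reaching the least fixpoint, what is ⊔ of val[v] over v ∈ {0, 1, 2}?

⊤

Iteration log — 11 steps:
  step 1. node 0  ⊔preds=⊥  new=3  stable
  step 2. node 1  ⊔preds=⊥  new=⊥  stable
  step 3. node 2  ⊔preds=3  new=0  old=⊥  +wl: 0,1
  step 4. node 0  ⊔preds=0  new=3  stable
  step 5. node 1  ⊔preds=0  new=0  old=⊥  +wl: 0,2
  step 6. node 0  ⊔preds=0  new=3  stable
  step 7. node 2  ⊔preds=⊤  new=⊤  old=0  +wl: 0,1
  step 8. node 0  ⊔preds=⊤  new=⊤  old=3  +wl: 2
  step 9. node 1  ⊔preds=⊤  new=⊤  old=0  +wl: 0
  step 10. node 2  ⊔preds=⊤  new=⊤  stable
  step 11. node 0  ⊔preds=⊤  new=⊤  stable

Least fixpoint reached:
  node 0: ⊤
  node 1: ⊤
  node 2: ⊤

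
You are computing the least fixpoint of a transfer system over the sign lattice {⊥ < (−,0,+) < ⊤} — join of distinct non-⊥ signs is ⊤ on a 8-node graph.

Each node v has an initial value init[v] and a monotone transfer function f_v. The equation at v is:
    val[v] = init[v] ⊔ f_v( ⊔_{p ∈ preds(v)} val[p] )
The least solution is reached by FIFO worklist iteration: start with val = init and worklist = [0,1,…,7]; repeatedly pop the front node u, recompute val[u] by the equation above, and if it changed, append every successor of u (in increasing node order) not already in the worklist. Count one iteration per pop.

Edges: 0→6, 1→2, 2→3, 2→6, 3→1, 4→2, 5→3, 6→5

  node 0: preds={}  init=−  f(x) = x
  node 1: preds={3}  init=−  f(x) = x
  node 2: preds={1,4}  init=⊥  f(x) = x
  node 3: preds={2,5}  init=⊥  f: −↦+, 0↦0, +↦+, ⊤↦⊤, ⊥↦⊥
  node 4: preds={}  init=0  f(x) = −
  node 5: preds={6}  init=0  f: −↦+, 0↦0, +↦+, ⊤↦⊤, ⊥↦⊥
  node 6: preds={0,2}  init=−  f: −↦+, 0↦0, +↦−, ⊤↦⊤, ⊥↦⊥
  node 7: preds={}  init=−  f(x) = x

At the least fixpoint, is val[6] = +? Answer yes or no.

no

Worklist (12 pops):
  #1 pop 0: in=⊥ → − (no change)
  #2 pop 1: in=⊥ → − (no change)
  #3 pop 2: in=⊤ → ⊤ (was ⊥); enqueue []
  #4 pop 3: in=⊤ → ⊤ (was ⊥); enqueue [1]
  #5 pop 4: in=⊥ → ⊤ (was 0); enqueue [2]
  #6 pop 5: in=− → ⊤ (was 0); enqueue [3]
  #7 pop 6: in=⊤ → ⊤ (was −); enqueue [5]
  #8 pop 7: in=⊥ → − (no change)
  #9 pop 1: in=⊤ → ⊤ (was −); enqueue []
  #10 pop 2: in=⊤ → ⊤ (no change)
  #11 pop 3: in=⊤ → ⊤ (no change)
  #12 pop 5: in=⊤ → ⊤ (no change)

Fixpoint:
  val[0] = −
  val[1] = ⊤
  val[2] = ⊤
  val[3] = ⊤
  val[4] = ⊤
  val[5] = ⊤
  val[6] = ⊤
  val[7] = −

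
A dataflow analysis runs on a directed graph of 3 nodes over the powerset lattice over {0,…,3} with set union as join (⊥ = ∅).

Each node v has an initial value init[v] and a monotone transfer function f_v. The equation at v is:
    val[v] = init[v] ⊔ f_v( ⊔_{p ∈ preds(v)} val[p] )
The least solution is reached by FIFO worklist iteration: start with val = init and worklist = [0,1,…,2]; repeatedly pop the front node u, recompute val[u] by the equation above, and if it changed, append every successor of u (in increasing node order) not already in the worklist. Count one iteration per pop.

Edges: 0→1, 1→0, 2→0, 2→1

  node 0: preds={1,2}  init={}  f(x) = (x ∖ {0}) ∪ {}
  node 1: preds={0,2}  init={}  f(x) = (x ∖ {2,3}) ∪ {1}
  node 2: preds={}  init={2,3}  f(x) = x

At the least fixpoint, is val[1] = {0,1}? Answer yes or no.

Iteration log — 5 steps:
  step 1. node 0  ⊔preds={2,3}  new={2,3}  old={}  +wl: 
  step 2. node 1  ⊔preds={2,3}  new={1}  old={}  +wl: 0
  step 3. node 2  ⊔preds={}  new={2,3}  stable
  step 4. node 0  ⊔preds={1,2,3}  new={1,2,3}  old={2,3}  +wl: 1
  step 5. node 1  ⊔preds={1,2,3}  new={1}  stable

Least fixpoint reached:
  node 0: {1,2,3}
  node 1: {1}
  node 2: {2,3}

no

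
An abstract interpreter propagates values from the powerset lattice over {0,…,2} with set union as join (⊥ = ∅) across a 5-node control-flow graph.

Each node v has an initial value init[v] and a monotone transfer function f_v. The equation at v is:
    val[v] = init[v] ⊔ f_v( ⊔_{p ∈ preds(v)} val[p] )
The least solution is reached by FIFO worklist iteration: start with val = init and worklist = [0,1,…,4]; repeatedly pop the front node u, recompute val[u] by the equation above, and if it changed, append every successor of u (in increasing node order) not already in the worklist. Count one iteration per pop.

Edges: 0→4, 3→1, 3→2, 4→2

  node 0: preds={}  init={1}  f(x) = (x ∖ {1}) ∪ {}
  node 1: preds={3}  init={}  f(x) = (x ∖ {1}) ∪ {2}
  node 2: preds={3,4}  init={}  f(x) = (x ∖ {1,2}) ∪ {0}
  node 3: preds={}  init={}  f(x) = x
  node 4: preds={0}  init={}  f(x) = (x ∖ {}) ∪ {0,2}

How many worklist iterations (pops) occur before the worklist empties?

Worklist (6 pops):
  #1 pop 0: in={} → {1} (no change)
  #2 pop 1: in={} → {2} (was {}); enqueue []
  #3 pop 2: in={} → {0} (was {}); enqueue []
  #4 pop 3: in={} → {} (no change)
  #5 pop 4: in={1} → {0,1,2} (was {}); enqueue [2]
  #6 pop 2: in={0,1,2} → {0} (no change)

Fixpoint:
  val[0] = {1}
  val[1] = {2}
  val[2] = {0}
  val[3] = {}
  val[4] = {0,1,2}

6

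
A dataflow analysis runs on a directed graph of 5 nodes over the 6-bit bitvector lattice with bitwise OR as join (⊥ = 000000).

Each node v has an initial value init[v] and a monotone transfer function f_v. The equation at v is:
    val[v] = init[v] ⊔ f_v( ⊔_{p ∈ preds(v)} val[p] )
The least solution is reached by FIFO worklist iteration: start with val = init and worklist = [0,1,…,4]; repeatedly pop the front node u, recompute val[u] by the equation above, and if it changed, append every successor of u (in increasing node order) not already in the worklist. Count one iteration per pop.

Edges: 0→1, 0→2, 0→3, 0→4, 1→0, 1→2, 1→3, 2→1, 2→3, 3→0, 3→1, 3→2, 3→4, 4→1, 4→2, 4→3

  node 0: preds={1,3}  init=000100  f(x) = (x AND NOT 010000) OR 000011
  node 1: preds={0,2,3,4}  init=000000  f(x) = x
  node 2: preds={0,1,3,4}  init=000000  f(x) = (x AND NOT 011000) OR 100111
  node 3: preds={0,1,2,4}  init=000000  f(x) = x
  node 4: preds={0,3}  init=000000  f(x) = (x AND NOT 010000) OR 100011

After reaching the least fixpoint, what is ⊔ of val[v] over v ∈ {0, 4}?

Iteration log — 11 steps:
  step 1. node 0  ⊔preds=000000  new=000111  old=000100  +wl: 
  step 2. node 1  ⊔preds=000111  new=000111  old=000000  +wl: 0
  step 3. node 2  ⊔preds=000111  new=100111  old=000000  +wl: 1
  step 4. node 3  ⊔preds=100111  new=100111  old=000000  +wl: 2
  step 5. node 4  ⊔preds=100111  new=100111  old=000000  +wl: 3
  step 6. node 0  ⊔preds=100111  new=100111  old=000111  +wl: 4
  step 7. node 1  ⊔preds=100111  new=100111  old=000111  +wl: 0
  step 8. node 2  ⊔preds=100111  new=100111  stable
  step 9. node 3  ⊔preds=100111  new=100111  stable
  step 10. node 4  ⊔preds=100111  new=100111  stable
  step 11. node 0  ⊔preds=100111  new=100111  stable

Least fixpoint reached:
  node 0: 100111
  node 1: 100111
  node 2: 100111
  node 3: 100111
  node 4: 100111

100111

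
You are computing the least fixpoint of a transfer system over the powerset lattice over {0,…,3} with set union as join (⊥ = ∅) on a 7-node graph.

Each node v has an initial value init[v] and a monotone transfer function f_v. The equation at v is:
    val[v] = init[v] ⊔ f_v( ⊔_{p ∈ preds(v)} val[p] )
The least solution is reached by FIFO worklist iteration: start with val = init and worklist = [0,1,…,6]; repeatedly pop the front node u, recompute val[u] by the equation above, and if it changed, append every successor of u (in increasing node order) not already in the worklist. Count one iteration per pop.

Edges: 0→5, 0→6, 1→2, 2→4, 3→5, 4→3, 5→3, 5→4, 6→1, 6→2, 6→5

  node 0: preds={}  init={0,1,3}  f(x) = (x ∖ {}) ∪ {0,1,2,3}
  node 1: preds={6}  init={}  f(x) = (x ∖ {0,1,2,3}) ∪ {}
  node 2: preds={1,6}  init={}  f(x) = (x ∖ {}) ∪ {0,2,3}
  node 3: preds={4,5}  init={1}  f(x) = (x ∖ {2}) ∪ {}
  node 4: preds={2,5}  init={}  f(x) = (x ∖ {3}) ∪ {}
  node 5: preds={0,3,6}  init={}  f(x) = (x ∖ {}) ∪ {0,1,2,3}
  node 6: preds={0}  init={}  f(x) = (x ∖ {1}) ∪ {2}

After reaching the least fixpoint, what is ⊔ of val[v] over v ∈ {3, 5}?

{0,1,2,3}

Iteration log — 13 steps:
  step 1. node 0  ⊔preds={}  new={0,1,2,3}  old={0,1,3}  +wl: 
  step 2. node 1  ⊔preds={}  new={}  stable
  step 3. node 2  ⊔preds={}  new={0,2,3}  old={}  +wl: 
  step 4. node 3  ⊔preds={}  new={1}  stable
  step 5. node 4  ⊔preds={0,2,3}  new={0,2}  old={}  +wl: 3
  step 6. node 5  ⊔preds={0,1,2,3}  new={0,1,2,3}  old={}  +wl: 4
  step 7. node 6  ⊔preds={0,1,2,3}  new={0,2,3}  old={}  +wl: 1,2,5
  step 8. node 3  ⊔preds={0,1,2,3}  new={0,1,3}  old={1}  +wl: 
  step 9. node 4  ⊔preds={0,1,2,3}  new={0,1,2}  old={0,2}  +wl: 3
  step 10. node 1  ⊔preds={0,2,3}  new={}  stable
  step 11. node 2  ⊔preds={0,2,3}  new={0,2,3}  stable
  step 12. node 5  ⊔preds={0,1,2,3}  new={0,1,2,3}  stable
  step 13. node 3  ⊔preds={0,1,2,3}  new={0,1,3}  stable

Least fixpoint reached:
  node 0: {0,1,2,3}
  node 1: {}
  node 2: {0,2,3}
  node 3: {0,1,3}
  node 4: {0,1,2}
  node 5: {0,1,2,3}
  node 6: {0,2,3}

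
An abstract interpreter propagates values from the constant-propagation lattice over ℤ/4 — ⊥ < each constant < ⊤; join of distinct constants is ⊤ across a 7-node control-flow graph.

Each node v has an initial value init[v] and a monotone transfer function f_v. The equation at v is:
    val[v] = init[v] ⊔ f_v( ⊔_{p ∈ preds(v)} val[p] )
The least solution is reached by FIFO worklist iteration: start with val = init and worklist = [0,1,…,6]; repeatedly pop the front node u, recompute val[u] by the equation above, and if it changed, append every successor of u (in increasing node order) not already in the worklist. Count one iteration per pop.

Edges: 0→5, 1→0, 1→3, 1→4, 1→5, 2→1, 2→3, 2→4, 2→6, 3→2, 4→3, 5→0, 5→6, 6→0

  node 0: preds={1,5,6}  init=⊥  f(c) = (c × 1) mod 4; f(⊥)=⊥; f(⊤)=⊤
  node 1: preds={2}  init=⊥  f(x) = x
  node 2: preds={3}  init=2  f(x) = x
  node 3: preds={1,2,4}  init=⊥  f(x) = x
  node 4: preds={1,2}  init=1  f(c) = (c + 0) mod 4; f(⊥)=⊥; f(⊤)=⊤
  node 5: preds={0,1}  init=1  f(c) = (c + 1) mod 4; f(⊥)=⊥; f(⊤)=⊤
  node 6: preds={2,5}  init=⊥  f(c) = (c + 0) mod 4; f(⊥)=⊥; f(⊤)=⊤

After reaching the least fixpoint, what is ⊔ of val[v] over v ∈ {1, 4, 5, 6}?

⊤

Trace (17 dequeues):
  [1] u=0 | in 1 | out 1 | prev ⊥ | push {}
  [2] u=1 | in 2 | out 2 | prev ⊥ | push {0}
  [3] u=2 | in ⊥ | out 2 | ==
  [4] u=3 | in ⊤ | out ⊤ | prev ⊥ | push {2}
  [5] u=4 | in 2 | out ⊤ | prev 1 | push {3}
  [6] u=5 | in ⊤ | out ⊤ | prev 1 | push {}
  [7] u=6 | in ⊤ | out ⊤ | prev ⊥ | push {}
  [8] u=0 | in ⊤ | out ⊤ | prev 1 | push {5}
  [9] u=2 | in ⊤ | out ⊤ | prev 2 | push {1,4,6}
  [10] u=3 | in ⊤ | out ⊤ | ==
  [11] u=5 | in ⊤ | out ⊤ | ==
  [12] u=1 | in ⊤ | out ⊤ | prev 2 | push {0,3,5}
  [13] u=4 | in ⊤ | out ⊤ | ==
  [14] u=6 | in ⊤ | out ⊤ | ==
  [15] u=0 | in ⊤ | out ⊤ | ==
  [16] u=3 | in ⊤ | out ⊤ | ==
  [17] u=5 | in ⊤ | out ⊤ | ==

Converged values:
  [0] ⊤
  [1] ⊤
  [2] ⊤
  [3] ⊤
  [4] ⊤
  [5] ⊤
  [6] ⊤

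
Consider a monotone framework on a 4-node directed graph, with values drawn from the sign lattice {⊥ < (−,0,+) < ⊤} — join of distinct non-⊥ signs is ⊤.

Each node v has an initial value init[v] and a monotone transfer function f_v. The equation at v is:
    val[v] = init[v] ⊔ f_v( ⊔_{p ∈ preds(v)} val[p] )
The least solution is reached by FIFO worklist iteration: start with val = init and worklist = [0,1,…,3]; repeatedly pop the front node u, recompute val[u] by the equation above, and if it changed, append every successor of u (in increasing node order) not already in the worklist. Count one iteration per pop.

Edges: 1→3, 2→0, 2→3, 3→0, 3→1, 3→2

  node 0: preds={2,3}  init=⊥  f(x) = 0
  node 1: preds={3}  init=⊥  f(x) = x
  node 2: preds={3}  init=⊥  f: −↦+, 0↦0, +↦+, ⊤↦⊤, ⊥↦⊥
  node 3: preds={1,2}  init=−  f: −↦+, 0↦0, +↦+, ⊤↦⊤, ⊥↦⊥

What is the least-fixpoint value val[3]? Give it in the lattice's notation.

Worklist (9 pops):
  #1 pop 0: in=− → 0 (was ⊥); enqueue []
  #2 pop 1: in=− → − (was ⊥); enqueue []
  #3 pop 2: in=− → + (was ⊥); enqueue [0]
  #4 pop 3: in=⊤ → ⊤ (was −); enqueue [1,2]
  #5 pop 0: in=⊤ → 0 (no change)
  #6 pop 1: in=⊤ → ⊤ (was −); enqueue [3]
  #7 pop 2: in=⊤ → ⊤ (was +); enqueue [0]
  #8 pop 3: in=⊤ → ⊤ (no change)
  #9 pop 0: in=⊤ → 0 (no change)

Fixpoint:
  val[0] = 0
  val[1] = ⊤
  val[2] = ⊤
  val[3] = ⊤

⊤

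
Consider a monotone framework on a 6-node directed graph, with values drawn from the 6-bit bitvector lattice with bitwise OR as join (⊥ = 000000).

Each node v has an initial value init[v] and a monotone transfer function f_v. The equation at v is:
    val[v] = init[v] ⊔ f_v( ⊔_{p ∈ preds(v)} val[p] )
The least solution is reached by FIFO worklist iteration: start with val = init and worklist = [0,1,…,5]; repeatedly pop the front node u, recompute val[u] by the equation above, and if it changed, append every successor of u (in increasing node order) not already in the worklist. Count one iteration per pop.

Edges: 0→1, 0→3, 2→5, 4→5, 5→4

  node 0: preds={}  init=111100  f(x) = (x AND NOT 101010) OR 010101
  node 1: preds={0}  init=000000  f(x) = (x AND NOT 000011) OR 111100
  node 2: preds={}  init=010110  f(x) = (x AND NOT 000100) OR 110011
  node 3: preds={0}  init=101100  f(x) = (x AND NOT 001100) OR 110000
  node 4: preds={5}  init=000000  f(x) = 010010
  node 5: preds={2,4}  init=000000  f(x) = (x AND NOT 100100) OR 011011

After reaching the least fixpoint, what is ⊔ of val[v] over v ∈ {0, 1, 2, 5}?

Worklist (7 pops):
  #1 pop 0: in=000000 → 111101 (was 111100); enqueue []
  #2 pop 1: in=111101 → 111100 (was 000000); enqueue []
  #3 pop 2: in=000000 → 110111 (was 010110); enqueue []
  #4 pop 3: in=111101 → 111101 (was 101100); enqueue []
  #5 pop 4: in=000000 → 010010 (was 000000); enqueue []
  #6 pop 5: in=110111 → 011011 (was 000000); enqueue [4]
  #7 pop 4: in=011011 → 010010 (no change)

Fixpoint:
  val[0] = 111101
  val[1] = 111100
  val[2] = 110111
  val[3] = 111101
  val[4] = 010010
  val[5] = 011011

111111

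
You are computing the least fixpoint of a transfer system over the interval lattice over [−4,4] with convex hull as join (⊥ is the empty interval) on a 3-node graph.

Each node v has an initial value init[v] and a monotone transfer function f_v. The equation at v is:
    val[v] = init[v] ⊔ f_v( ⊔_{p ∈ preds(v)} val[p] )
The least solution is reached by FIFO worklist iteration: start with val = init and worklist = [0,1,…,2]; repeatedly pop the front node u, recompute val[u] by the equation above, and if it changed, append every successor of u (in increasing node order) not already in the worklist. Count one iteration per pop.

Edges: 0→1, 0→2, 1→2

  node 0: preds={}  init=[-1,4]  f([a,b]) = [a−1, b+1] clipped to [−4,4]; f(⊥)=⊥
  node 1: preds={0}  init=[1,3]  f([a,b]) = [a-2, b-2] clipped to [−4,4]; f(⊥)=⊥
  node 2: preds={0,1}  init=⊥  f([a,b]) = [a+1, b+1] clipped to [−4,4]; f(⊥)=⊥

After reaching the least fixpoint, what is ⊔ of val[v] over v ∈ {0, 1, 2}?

[-3,4]

Worklist (3 pops):
  #1 pop 0: in=⊥ → [-1,4] (no change)
  #2 pop 1: in=[-1,4] → [-3,3] (was [1,3]); enqueue []
  #3 pop 2: in=[-3,4] → [-2,4] (was ⊥); enqueue []

Fixpoint:
  val[0] = [-1,4]
  val[1] = [-3,3]
  val[2] = [-2,4]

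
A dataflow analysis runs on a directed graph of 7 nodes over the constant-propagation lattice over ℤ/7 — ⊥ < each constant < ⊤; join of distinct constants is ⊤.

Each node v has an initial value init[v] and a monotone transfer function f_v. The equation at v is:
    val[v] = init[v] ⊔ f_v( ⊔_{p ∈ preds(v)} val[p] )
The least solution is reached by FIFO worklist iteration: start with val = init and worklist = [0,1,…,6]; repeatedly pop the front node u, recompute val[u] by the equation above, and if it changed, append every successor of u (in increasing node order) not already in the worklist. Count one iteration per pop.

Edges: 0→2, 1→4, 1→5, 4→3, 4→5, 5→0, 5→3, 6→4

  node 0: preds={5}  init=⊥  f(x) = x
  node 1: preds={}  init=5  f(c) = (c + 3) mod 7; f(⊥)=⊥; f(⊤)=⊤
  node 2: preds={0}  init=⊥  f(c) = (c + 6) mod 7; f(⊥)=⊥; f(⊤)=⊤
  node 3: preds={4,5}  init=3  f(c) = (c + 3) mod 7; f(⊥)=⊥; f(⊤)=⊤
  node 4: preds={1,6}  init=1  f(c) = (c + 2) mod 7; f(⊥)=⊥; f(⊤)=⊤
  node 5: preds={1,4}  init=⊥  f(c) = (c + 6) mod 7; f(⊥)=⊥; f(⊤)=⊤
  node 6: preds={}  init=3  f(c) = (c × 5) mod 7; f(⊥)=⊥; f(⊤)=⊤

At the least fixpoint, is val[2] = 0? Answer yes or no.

no

Trace (10 dequeues):
  [1] u=0 | in ⊥ | out ⊥ | ==
  [2] u=1 | in ⊥ | out 5 | ==
  [3] u=2 | in ⊥ | out ⊥ | ==
  [4] u=3 | in 1 | out ⊤ | prev 3 | push {}
  [5] u=4 | in ⊤ | out ⊤ | prev 1 | push {3}
  [6] u=5 | in ⊤ | out ⊤ | prev ⊥ | push {0}
  [7] u=6 | in ⊥ | out 3 | ==
  [8] u=3 | in ⊤ | out ⊤ | ==
  [9] u=0 | in ⊤ | out ⊤ | prev ⊥ | push {2}
  [10] u=2 | in ⊤ | out ⊤ | prev ⊥ | push {}

Converged values:
  [0] ⊤
  [1] 5
  [2] ⊤
  [3] ⊤
  [4] ⊤
  [5] ⊤
  [6] 3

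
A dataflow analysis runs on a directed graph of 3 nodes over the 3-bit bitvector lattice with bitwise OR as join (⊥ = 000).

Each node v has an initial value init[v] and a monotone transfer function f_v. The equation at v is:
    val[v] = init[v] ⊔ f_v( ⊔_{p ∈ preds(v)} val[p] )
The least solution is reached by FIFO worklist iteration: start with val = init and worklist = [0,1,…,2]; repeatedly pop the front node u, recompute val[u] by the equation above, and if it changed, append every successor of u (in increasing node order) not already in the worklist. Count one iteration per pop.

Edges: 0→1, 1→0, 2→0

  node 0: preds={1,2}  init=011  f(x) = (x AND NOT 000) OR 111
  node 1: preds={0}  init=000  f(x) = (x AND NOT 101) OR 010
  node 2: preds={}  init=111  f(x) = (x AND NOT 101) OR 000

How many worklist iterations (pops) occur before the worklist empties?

Iteration log — 4 steps:
  step 1. node 0  ⊔preds=111  new=111  old=011  +wl: 
  step 2. node 1  ⊔preds=111  new=010  old=000  +wl: 0
  step 3. node 2  ⊔preds=000  new=111  stable
  step 4. node 0  ⊔preds=111  new=111  stable

Least fixpoint reached:
  node 0: 111
  node 1: 010
  node 2: 111

4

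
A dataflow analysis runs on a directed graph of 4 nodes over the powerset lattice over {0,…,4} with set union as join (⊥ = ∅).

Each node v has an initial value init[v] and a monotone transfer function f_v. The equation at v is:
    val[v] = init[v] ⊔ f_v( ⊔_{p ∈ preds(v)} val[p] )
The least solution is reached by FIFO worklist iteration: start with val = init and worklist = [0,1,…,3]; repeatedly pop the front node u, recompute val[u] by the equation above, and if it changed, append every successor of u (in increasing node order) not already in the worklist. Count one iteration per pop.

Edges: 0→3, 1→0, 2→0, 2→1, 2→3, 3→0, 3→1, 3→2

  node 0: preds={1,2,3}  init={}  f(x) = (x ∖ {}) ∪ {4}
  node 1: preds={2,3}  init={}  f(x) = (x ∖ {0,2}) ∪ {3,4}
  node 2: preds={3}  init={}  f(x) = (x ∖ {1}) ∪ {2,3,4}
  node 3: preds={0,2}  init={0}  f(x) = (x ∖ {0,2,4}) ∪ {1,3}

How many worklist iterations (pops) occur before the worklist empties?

9

Trace (9 dequeues):
  [1] u=0 | in {0} | out {0,4} | prev {} | push {}
  [2] u=1 | in {0} | out {3,4} | prev {} | push {0}
  [3] u=2 | in {0} | out {0,2,3,4} | prev {} | push {1}
  [4] u=3 | in {0,2,3,4} | out {0,1,3} | prev {0} | push {2}
  [5] u=0 | in {0,1,2,3,4} | out {0,1,2,3,4} | prev {0,4} | push {3}
  [6] u=1 | in {0,1,2,3,4} | out {1,3,4} | prev {3,4} | push {0}
  [7] u=2 | in {0,1,3} | out {0,2,3,4} | ==
  [8] u=3 | in {0,1,2,3,4} | out {0,1,3} | ==
  [9] u=0 | in {0,1,2,3,4} | out {0,1,2,3,4} | ==

Converged values:
  [0] {0,1,2,3,4}
  [1] {1,3,4}
  [2] {0,2,3,4}
  [3] {0,1,3}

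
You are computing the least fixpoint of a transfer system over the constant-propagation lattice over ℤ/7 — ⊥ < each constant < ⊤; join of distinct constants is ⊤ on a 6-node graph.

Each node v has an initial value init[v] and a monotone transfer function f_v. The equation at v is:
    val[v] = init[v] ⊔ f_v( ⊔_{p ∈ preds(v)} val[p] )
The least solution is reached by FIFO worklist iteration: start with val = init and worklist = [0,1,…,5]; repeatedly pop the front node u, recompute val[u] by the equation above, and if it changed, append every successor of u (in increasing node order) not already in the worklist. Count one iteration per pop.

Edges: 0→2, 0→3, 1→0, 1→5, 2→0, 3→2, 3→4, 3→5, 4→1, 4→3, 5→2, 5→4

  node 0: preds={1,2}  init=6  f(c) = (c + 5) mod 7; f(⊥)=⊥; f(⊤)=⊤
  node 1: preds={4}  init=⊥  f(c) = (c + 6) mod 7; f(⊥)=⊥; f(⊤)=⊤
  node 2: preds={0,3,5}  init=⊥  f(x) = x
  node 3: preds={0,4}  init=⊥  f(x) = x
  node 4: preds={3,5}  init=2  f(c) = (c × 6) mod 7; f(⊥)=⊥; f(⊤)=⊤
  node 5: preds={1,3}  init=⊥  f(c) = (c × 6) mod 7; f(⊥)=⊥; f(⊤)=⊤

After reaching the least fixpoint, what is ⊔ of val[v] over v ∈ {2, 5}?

⊤

Worklist (13 pops):
  #1 pop 0: in=⊥ → 6 (no change)
  #2 pop 1: in=2 → 1 (was ⊥); enqueue [0]
  #3 pop 2: in=6 → 6 (was ⊥); enqueue []
  #4 pop 3: in=⊤ → ⊤ (was ⊥); enqueue [2]
  #5 pop 4: in=⊤ → ⊤ (was 2); enqueue [1,3]
  #6 pop 5: in=⊤ → ⊤ (was ⊥); enqueue [4]
  #7 pop 0: in=⊤ → ⊤ (was 6); enqueue []
  #8 pop 2: in=⊤ → ⊤ (was 6); enqueue [0]
  #9 pop 1: in=⊤ → ⊤ (was 1); enqueue [5]
  #10 pop 3: in=⊤ → ⊤ (no change)
  #11 pop 4: in=⊤ → ⊤ (no change)
  #12 pop 0: in=⊤ → ⊤ (no change)
  #13 pop 5: in=⊤ → ⊤ (no change)

Fixpoint:
  val[0] = ⊤
  val[1] = ⊤
  val[2] = ⊤
  val[3] = ⊤
  val[4] = ⊤
  val[5] = ⊤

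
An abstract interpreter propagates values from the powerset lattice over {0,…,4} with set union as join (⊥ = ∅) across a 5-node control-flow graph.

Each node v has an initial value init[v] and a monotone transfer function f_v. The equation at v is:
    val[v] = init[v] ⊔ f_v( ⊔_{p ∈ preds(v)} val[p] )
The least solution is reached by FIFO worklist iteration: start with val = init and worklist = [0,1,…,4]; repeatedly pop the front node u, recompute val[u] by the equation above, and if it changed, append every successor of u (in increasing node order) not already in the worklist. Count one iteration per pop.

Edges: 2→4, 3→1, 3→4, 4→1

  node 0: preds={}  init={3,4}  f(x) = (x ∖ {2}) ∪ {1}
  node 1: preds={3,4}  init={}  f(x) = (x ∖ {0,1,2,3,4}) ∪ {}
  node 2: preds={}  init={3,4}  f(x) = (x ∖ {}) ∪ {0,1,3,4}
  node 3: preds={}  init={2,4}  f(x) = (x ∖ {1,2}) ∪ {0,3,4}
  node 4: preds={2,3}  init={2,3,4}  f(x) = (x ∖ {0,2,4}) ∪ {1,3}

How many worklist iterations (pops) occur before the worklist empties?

6

Iteration log — 6 steps:
  step 1. node 0  ⊔preds={}  new={1,3,4}  old={3,4}  +wl: 
  step 2. node 1  ⊔preds={2,3,4}  new={}  stable
  step 3. node 2  ⊔preds={}  new={0,1,3,4}  old={3,4}  +wl: 
  step 4. node 3  ⊔preds={}  new={0,2,3,4}  old={2,4}  +wl: 1
  step 5. node 4  ⊔preds={0,1,2,3,4}  new={1,2,3,4}  old={2,3,4}  +wl: 
  step 6. node 1  ⊔preds={0,1,2,3,4}  new={}  stable

Least fixpoint reached:
  node 0: {1,3,4}
  node 1: {}
  node 2: {0,1,3,4}
  node 3: {0,2,3,4}
  node 4: {1,2,3,4}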